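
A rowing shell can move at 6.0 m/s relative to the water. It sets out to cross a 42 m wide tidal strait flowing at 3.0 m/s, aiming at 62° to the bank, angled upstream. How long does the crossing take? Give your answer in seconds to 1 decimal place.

The component of the rowing shell's velocity perpendicular to the bank is 6.0 × sin 62° = 5.298 m/s.
Only the cross-stream component determines the crossing time; the current contributes nothing perpendicular to the bank.
Time = 42 / 5.298 = 7.928 s.

7.9 s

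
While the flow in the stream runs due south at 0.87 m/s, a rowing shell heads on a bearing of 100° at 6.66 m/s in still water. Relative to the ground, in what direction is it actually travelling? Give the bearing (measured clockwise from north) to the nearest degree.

107°

Taking east as x and north as y: velocity relative to the water = (6.559, -1.156) m/s; the water relative to ground = (0.000, -0.870) m/s.
Velocity relative to ground = (6.559, -1.156) + (0.000, -0.870) = (6.559, -2.026) m/s.
Bearing = atan2(6.56, -2.03) = 107.17° clockwise from north.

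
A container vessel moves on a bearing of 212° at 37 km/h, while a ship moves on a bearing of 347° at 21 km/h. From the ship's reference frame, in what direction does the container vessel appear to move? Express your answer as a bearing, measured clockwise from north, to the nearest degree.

Taking east as x and north as y: container vessel velocity = (-19.607, -31.378) km/h; ship velocity = (-4.724, 20.462) km/h.
Velocity of container vessel relative to ship = (-19.607, -31.378) − (-4.724, 20.462) = (-14.883, -51.840) km/h.
Bearing = atan2(-14.88, -51.84) = 196.02° clockwise from north.

196°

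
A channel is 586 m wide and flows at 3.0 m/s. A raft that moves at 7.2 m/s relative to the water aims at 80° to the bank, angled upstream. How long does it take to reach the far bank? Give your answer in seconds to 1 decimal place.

The component of the raft's velocity perpendicular to the bank is 7.2 × sin 80° = 7.091 m/s.
Only the cross-stream component determines the crossing time; the current contributes nothing perpendicular to the bank.
Time = 586 / 7.091 = 82.644 s.

82.6 s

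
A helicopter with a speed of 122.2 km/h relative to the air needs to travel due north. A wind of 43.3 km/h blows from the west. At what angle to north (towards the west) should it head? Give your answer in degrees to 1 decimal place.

The wind pushes perpendicular to the desired track; the heading must have a component into the wind equal to 43.3 km/h: 122.2 sin θ = 43.3.
sin θ = 0.3543, so θ = 20.753°.

20.8°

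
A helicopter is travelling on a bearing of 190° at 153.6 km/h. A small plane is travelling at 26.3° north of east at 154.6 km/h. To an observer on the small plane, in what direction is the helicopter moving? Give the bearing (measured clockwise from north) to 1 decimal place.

216.9°

Taking east as x and north as y: helicopter velocity = (-26.672, -151.266) km/h; small plane velocity = (138.597, 68.499) km/h.
Velocity of helicopter relative to small plane = (-26.672, -151.266) − (138.597, 68.499) = (-165.269, -219.765) km/h.
Bearing = atan2(-165.27, -219.77) = 216.94° clockwise from north.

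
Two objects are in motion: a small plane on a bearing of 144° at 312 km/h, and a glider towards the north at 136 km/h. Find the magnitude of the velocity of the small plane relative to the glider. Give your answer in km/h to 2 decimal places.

429.53 km/h

Taking east as x and north as y: small plane velocity = (183.389, -252.413) km/h; glider velocity = (0.000, 136.000) km/h.
Velocity of small plane relative to glider = (183.389, -252.413) − (0.000, 136.000) = (183.389, -388.413) km/h.
Magnitude = |(183.389, -388.413)| = 429.530 km/h.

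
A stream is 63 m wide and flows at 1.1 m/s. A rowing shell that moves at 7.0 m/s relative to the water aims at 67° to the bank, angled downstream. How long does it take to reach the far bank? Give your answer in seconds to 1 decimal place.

The component of the rowing shell's velocity perpendicular to the bank is 7.0 × sin 67° = 6.444 m/s.
The current is parallel to the bank, so it does not affect the crossing time.
Time = 63 / 6.444 = 9.777 s.

9.8 s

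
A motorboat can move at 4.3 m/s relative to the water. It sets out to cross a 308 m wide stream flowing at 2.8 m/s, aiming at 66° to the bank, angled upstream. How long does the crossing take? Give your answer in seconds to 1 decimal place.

78.4 s

The component of the motorboat's velocity perpendicular to the bank is 4.3 × sin 66° = 3.928 m/s.
The flow acts along the bank and has no component across it.
Time = 308 / 3.928 = 78.407 s.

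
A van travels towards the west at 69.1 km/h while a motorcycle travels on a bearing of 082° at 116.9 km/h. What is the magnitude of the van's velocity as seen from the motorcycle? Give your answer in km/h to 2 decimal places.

Taking east as x and north as y: van velocity = (-69.100, 0.000) km/h; motorcycle velocity = (115.762, 16.269) km/h.
Velocity of van relative to motorcycle = (-69.100, 0.000) − (115.762, 16.269) = (-184.862, -16.269) km/h.
Magnitude = |(-184.862, -16.269)| = 185.577 km/h.

185.58 km/h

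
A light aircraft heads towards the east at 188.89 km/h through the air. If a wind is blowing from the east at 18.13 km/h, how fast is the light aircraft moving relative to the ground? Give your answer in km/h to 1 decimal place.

170.8 km/h

Taking east as x and north as y: velocity relative to the air = (188.890, 0.000) km/h; the air relative to ground = (-18.130, 0.000) km/h.
Velocity relative to ground = (188.890, 0.000) + (-18.130, 0.000) = (170.760, 0.000) km/h.
Speed = |(170.760, 0.000)| = 170.760 km/h.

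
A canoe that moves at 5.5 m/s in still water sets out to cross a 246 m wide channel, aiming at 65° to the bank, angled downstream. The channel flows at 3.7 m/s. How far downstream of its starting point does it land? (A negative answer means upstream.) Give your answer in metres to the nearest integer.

297 m

Perpendicular speed = 4.985 m/s; crossing time = 246 / 4.985 = 49.351 s.
Net downstream speed = 6.024 m/s.
Drift = 6.024 × 49.351 = 297.311 m (downstream).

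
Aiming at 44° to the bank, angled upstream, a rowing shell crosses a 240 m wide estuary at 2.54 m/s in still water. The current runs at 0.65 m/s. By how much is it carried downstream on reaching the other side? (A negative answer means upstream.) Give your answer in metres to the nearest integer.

Perpendicular speed = 1.764 m/s; crossing time = 240 / 1.764 = 136.021 s.
Net downstream speed = -1.177 m/s.
Drift = -1.177 × 136.021 = -160.114 m (upstream).

-160 m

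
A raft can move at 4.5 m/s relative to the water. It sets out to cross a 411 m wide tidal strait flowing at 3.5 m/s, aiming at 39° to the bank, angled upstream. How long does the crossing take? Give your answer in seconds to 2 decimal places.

145.13 s

The component of the raft's velocity perpendicular to the bank is 4.5 × sin 39° = 2.832 m/s.
The current is parallel to the bank, so it does not affect the crossing time.
Time = 411 / 2.832 = 145.130 s.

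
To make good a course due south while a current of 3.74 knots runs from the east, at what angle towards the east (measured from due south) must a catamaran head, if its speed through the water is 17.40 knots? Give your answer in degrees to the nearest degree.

12°

The current pushes perpendicular to the desired track; the heading must have a component into the current equal to 3.74 knots: 17.40 sin θ = 3.74.
sin θ = 0.2149, so θ = 12.412°.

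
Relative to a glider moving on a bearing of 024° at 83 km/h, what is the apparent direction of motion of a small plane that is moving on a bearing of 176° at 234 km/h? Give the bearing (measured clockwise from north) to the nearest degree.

183°

Taking east as x and north as y: small plane velocity = (16.323, -233.430) km/h; glider velocity = (33.759, 75.824) km/h.
Velocity of small plane relative to glider = (16.323, -233.430) − (33.759, 75.824) = (-17.436, -309.254) km/h.
Bearing = atan2(-17.44, -309.25) = 183.23° clockwise from north.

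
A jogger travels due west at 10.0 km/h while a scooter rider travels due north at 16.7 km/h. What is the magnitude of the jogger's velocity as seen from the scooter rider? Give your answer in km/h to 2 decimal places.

Taking east as x and north as y: jogger velocity = (-10.000, 0.000) km/h; scooter rider velocity = (0.000, 16.700) km/h.
Velocity of jogger relative to scooter rider = (-10.000, 0.000) − (0.000, 16.700) = (-10.000, -16.700) km/h.
Magnitude = |(-10.000, -16.700)| = 19.465 km/h.

19.47 km/h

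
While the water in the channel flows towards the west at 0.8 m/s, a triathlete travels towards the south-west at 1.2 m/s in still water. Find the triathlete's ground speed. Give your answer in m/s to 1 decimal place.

Taking east as x and north as y: velocity relative to the water = (-0.849, -0.849) m/s; the water relative to ground = (-0.800, 0.000) m/s.
Velocity relative to ground = (-0.849, -0.849) + (-0.800, 0.000) = (-1.649, -0.849) m/s.
Speed = |(-1.649, -0.849)| = 1.854 m/s.

1.9 m/s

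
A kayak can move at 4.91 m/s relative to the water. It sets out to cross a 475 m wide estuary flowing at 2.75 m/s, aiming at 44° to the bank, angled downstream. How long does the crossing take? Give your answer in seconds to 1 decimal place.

The component of the kayak's velocity perpendicular to the bank is 4.91 × sin 44° = 3.411 m/s.
The current is parallel to the bank, so it does not affect the crossing time.
Time = 475 / 3.411 = 139.265 s.

139.3 s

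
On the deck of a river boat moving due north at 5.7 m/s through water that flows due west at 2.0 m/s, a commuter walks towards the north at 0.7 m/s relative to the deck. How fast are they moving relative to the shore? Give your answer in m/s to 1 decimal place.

In east/north components (m/s): commuter relative to river boat = (0.000, 0.700); river boat relative to water = (0.000, 5.700); water relative to ground = (-2.000, 0.000).
Sum = (-2.000, 6.400) m/s.
Speed = |(-2.000, 6.400)| = 6.705 m/s.

6.7 m/s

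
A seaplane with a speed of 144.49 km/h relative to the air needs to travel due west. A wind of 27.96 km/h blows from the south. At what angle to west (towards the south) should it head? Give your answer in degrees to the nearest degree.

The wind pushes perpendicular to the desired track; the heading must have a component into the wind equal to 27.96 km/h: 144.49 sin θ = 27.96.
sin θ = 0.1935, so θ = 11.158°.

11°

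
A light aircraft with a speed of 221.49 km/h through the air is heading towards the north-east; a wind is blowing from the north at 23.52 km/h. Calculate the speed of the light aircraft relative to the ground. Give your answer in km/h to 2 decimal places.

205.53 km/h

Taking east as x and north as y: velocity relative to the air = (156.617, 156.617) km/h; the air relative to ground = (0.000, -23.520) km/h.
Velocity relative to ground = (156.617, 156.617) + (0.000, -23.520) = (156.617, 133.097) km/h.
Speed = |(156.617, 133.097)| = 205.533 km/h.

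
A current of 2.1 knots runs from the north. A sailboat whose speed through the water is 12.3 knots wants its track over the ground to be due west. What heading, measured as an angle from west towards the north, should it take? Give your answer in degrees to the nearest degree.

The current pushes perpendicular to the desired track; the heading must have a component into the current equal to 2.1 knots: 12.3 sin θ = 2.1.
sin θ = 0.1707, so θ = 9.830°.

10°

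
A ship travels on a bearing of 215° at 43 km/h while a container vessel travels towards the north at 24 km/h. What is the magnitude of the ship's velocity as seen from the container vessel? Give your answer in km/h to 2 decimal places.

Taking east as x and north as y: ship velocity = (-24.664, -35.224) km/h; container vessel velocity = (0.000, 24.000) km/h.
Velocity of ship relative to container vessel = (-24.664, -35.224) − (0.000, 24.000) = (-24.664, -59.224) km/h.
Magnitude = |(-24.664, -59.224)| = 64.154 km/h.

64.15 km/h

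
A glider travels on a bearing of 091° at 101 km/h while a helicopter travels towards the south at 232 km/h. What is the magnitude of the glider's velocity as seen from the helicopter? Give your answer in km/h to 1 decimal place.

Taking east as x and north as y: glider velocity = (100.985, -1.763) km/h; helicopter velocity = (0.000, -232.000) km/h.
Velocity of glider relative to helicopter = (100.985, -1.763) − (0.000, -232.000) = (100.985, 230.237) km/h.
Magnitude = |(100.985, 230.237)| = 251.410 km/h.

251.4 km/h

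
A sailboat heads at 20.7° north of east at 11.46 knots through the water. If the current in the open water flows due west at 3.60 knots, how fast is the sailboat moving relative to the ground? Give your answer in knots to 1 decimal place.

8.2 knots

Taking east as x and north as y: velocity relative to the water = (10.720, 4.051) knots; the water relative to ground = (-3.600, 0.000) knots.
Velocity relative to ground = (10.720, 4.051) + (-3.600, 0.000) = (7.120, 4.051) knots.
Speed = |(7.120, 4.051)| = 8.192 knots.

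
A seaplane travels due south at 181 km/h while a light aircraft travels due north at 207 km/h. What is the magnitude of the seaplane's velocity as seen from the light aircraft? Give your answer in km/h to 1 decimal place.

388.0 km/h

Taking east as x and north as y: seaplane velocity = (0.000, -181.000) km/h; light aircraft velocity = (0.000, 207.000) km/h.
Velocity of seaplane relative to light aircraft = (0.000, -181.000) − (0.000, 207.000) = (0.000, -388.000) km/h.
Magnitude = |(0.000, -388.000)| = 388.000 km/h.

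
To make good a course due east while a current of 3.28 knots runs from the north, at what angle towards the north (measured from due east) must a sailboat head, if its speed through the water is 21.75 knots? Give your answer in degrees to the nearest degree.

9°

The current pushes perpendicular to the desired track; the heading must have a component into the current equal to 3.28 knots: 21.75 sin θ = 3.28.
sin θ = 0.1508, so θ = 8.674°.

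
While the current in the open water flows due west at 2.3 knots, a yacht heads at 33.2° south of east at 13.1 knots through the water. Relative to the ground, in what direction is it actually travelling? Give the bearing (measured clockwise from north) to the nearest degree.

Taking east as x and north as y: velocity relative to the water = (10.962, -7.173) knots; the water relative to ground = (-2.300, 0.000) knots.
Velocity relative to ground = (10.962, -7.173) + (-2.300, 0.000) = (8.662, -7.173) knots.
Bearing = atan2(8.66, -7.17) = 129.63° clockwise from north.

130°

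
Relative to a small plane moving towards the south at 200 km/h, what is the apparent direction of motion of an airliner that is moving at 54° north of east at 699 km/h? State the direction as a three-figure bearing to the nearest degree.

028°

Taking east as x and north as y: airliner velocity = (410.862, 565.503) km/h; small plane velocity = (0.000, -200.000) km/h.
Velocity of airliner relative to small plane = (410.862, 565.503) − (0.000, -200.000) = (410.862, 765.503) km/h.
Bearing = atan2(410.86, 765.50) = 28.22° clockwise from north.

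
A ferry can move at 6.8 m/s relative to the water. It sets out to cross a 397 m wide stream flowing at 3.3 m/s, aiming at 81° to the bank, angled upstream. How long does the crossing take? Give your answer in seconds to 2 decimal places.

The component of the ferry's velocity perpendicular to the bank is 6.8 × sin 81° = 6.716 m/s.
The flow acts along the bank and has no component across it.
Time = 397 / 6.716 = 59.110 s.

59.11 s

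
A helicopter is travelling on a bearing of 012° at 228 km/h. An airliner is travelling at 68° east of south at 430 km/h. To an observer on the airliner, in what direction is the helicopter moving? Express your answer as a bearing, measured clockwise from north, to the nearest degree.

Taking east as x and north as y: helicopter velocity = (47.404, 223.018) km/h; airliner velocity = (398.689, -161.081) km/h.
Velocity of helicopter relative to airliner = (47.404, 223.018) − (398.689, -161.081) = (-351.285, 384.098) km/h.
Bearing = atan2(-351.29, 384.10) = 317.55° clockwise from north.

318°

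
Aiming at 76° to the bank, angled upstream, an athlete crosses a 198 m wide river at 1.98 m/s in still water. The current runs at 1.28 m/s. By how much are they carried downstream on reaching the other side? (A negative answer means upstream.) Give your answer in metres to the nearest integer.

Perpendicular speed = 1.921 m/s; crossing time = 198 / 1.921 = 103.061 s.
Net downstream speed = 0.801 m/s.
Drift = 0.801 × 103.061 = 82.552 m (downstream).

83 m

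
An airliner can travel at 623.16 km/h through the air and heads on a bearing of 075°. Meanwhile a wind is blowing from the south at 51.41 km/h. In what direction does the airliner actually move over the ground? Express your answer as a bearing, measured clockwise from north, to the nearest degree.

071°

Taking east as x and north as y: velocity relative to the air = (601.926, 161.286) km/h; the air relative to ground = (0.000, 51.410) km/h.
Velocity relative to ground = (601.926, 161.286) + (0.000, 51.410) = (601.926, 212.696) km/h.
Bearing = atan2(601.93, 212.70) = 70.54° clockwise from north.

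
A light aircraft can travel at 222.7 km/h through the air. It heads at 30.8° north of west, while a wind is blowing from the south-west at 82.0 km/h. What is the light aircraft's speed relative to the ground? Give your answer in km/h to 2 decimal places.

Taking east as x and north as y: velocity relative to the air = (-191.290, 114.032) km/h; the air relative to ground = (57.983, 57.983) km/h.
Velocity relative to ground = (-191.290, 114.032) + (57.983, 57.983) = (-133.308, 172.015) km/h.
Speed = |(-133.308, 172.015)| = 217.623 km/h.

217.62 km/h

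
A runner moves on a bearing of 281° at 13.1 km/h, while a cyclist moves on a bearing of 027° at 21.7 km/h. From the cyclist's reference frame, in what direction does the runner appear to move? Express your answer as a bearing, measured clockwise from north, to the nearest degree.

233°

Taking east as x and north as y: runner velocity = (-12.859, 2.500) km/h; cyclist velocity = (9.852, 19.335) km/h.
Velocity of runner relative to cyclist = (-12.859, 2.500) − (9.852, 19.335) = (-22.711, -16.835) km/h.
Bearing = atan2(-22.71, -16.84) = 233.45° clockwise from north.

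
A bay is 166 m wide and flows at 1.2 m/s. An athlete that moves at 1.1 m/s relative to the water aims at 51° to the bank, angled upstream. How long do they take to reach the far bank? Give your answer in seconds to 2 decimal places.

The component of the athlete's velocity perpendicular to the bank is 1.1 × sin 51° = 0.855 m/s.
The flow acts along the bank and has no component across it.
Time = 166 / 0.855 = 194.184 s.

194.18 s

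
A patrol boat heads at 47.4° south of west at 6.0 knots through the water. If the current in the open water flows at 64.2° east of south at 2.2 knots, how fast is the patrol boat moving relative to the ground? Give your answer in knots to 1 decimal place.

Taking east as x and north as y: velocity relative to the water = (-4.061, -4.417) knots; the water relative to ground = (1.981, -0.958) knots.
Velocity relative to ground = (-4.061, -4.417) + (1.981, -0.958) = (-2.081, -5.374) knots.
Speed = |(-2.081, -5.374)| = 5.763 knots.

5.8 knots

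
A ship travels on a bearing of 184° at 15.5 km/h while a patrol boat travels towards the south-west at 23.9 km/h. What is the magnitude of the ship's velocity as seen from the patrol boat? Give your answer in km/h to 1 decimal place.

15.9 km/h

Taking east as x and north as y: ship velocity = (-1.081, -15.462) km/h; patrol boat velocity = (-16.900, -16.900) km/h.
Velocity of ship relative to patrol boat = (-1.081, -15.462) − (-16.900, -16.900) = (15.819, 1.438) km/h.
Magnitude = |(15.819, 1.438)| = 15.884 km/h.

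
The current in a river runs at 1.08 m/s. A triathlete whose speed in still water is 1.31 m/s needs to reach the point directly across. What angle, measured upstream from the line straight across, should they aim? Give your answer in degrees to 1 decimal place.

55.5°

To cancel the current, the upstream component of the triathlete's velocity must equal the flow: 1.31 sin θ = 1.08.
sin θ = 1.08 / 1.31 = 0.8244.
θ = arcsin(0.8244) = 55.530°.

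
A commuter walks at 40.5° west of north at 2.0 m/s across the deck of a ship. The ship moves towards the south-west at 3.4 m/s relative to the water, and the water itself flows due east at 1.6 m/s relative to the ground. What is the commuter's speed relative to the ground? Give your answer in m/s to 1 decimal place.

In east/north components (m/s): commuter relative to ship = (-1.299, 1.521); ship relative to water = (-2.404, -2.404); water relative to ground = (1.600, 0.000).
Sum = (-2.103, -0.883) m/s.
Speed = |(-2.103, -0.883)| = 2.281 m/s.

2.3 m/s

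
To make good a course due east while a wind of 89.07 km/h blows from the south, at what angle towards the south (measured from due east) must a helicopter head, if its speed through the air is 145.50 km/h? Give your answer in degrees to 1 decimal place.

37.7°

The wind pushes perpendicular to the desired track; the heading must have a component into the wind equal to 89.07 km/h: 145.50 sin θ = 89.07.
sin θ = 0.6122, so θ = 37.746°.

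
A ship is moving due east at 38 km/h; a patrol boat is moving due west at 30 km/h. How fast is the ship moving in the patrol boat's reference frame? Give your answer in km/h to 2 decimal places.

68.00 km/h

Taking east as x and north as y: ship velocity = (38.000, 0.000) km/h; patrol boat velocity = (-30.000, 0.000) km/h.
Velocity of ship relative to patrol boat = (38.000, 0.000) − (-30.000, 0.000) = (68.000, 0.000) km/h.
Magnitude = |(68.000, 0.000)| = 68.000 km/h.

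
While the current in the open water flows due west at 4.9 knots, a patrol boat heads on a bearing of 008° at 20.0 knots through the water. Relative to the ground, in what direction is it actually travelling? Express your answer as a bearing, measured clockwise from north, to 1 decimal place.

Taking east as x and north as y: velocity relative to the water = (2.783, 19.805) knots; the water relative to ground = (-4.900, 0.000) knots.
Velocity relative to ground = (2.783, 19.805) + (-4.900, 0.000) = (-2.117, 19.805) knots.
Bearing = atan2(-2.12, 19.81) = 353.90° clockwise from north.

353.9°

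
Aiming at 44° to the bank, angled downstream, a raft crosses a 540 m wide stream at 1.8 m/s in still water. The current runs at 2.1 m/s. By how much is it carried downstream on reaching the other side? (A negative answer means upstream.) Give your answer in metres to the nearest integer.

Perpendicular speed = 1.250 m/s; crossing time = 540 / 1.250 = 431.867 s.
Net downstream speed = 3.395 m/s.
Drift = 3.395 × 431.867 = 1466.107 m (downstream).

1466 m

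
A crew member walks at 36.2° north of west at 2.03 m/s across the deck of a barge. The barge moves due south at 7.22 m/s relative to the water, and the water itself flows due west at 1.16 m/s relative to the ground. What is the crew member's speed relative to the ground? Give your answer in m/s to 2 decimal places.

In east/north components (m/s): crew member relative to barge = (-1.638, 1.199); barge relative to water = (0.000, -7.220); water relative to ground = (-1.160, 0.000).
Sum = (-2.798, -6.021) m/s.
Speed = |(-2.798, -6.021)| = 6.639 m/s.

6.64 m/s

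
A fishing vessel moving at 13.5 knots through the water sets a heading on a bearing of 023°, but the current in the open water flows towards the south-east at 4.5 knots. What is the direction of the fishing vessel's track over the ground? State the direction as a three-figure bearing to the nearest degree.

Taking east as x and north as y: velocity relative to the water = (5.275, 12.427) knots; the water relative to ground = (3.182, -3.182) knots.
Velocity relative to ground = (5.275, 12.427) + (3.182, -3.182) = (8.457, 9.245) knots.
Bearing = atan2(8.46, 9.24) = 42.45° clockwise from north.

042°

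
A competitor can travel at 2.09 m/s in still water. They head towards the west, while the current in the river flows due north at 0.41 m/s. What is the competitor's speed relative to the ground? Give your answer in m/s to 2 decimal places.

2.13 m/s

Taking east as x and north as y: velocity relative to the water = (-2.090, 0.000) m/s; the water relative to ground = (0.000, 0.410) m/s.
Velocity relative to ground = (-2.090, 0.000) + (0.000, 0.410) = (-2.090, 0.410) m/s.
Speed = |(-2.090, 0.410)| = 2.130 m/s.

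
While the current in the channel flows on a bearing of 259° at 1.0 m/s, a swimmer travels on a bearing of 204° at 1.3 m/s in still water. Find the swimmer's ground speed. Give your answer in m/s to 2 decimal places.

2.04 m/s

Taking east as x and north as y: velocity relative to the water = (-0.529, -1.188) m/s; the water relative to ground = (-0.982, -0.191) m/s.
Velocity relative to ground = (-0.529, -1.188) + (-0.982, -0.191) = (-1.510, -1.378) m/s.
Speed = |(-1.510, -1.378)| = 2.045 m/s.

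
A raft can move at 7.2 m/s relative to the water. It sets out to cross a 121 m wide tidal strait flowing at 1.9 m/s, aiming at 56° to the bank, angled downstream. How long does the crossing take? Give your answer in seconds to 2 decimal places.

The component of the raft's velocity perpendicular to the bank is 7.2 × sin 56° = 5.969 m/s.
The flow acts along the bank and has no component across it.
Time = 121 / 5.969 = 20.271 s.

20.27 s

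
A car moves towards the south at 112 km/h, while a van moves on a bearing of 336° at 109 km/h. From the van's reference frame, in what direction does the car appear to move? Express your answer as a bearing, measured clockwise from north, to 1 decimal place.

168.2°

Taking east as x and north as y: car velocity = (0.000, -112.000) km/h; van velocity = (-44.334, 99.576) km/h.
Velocity of car relative to van = (0.000, -112.000) − (-44.334, 99.576) = (44.334, -211.576) km/h.
Bearing = atan2(44.33, -211.58) = 168.17° clockwise from north.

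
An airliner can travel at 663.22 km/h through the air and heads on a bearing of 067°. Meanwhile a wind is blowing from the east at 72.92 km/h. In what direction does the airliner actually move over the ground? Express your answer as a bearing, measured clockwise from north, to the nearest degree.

Taking east as x and north as y: velocity relative to the air = (610.497, 259.141) km/h; the air relative to ground = (-72.920, 0.000) km/h.
Velocity relative to ground = (610.497, 259.141) + (-72.920, 0.000) = (537.577, 259.141) km/h.
Bearing = atan2(537.58, 259.14) = 64.26° clockwise from north.

064°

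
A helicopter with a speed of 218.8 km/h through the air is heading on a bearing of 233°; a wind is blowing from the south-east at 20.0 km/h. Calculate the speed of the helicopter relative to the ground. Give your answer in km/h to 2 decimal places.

222.47 km/h

Taking east as x and north as y: velocity relative to the air = (-174.741, -131.677) km/h; the air relative to ground = (-14.142, 14.142) km/h.
Velocity relative to ground = (-174.741, -131.677) + (-14.142, 14.142) = (-188.884, -117.535) km/h.
Speed = |(-188.884, -117.535)| = 222.467 km/h.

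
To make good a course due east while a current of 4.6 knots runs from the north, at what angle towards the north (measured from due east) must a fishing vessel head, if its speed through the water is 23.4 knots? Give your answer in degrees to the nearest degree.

The current pushes perpendicular to the desired track; the heading must have a component into the current equal to 4.6 knots: 23.4 sin θ = 4.6.
sin θ = 0.1966, so θ = 11.337°.

11°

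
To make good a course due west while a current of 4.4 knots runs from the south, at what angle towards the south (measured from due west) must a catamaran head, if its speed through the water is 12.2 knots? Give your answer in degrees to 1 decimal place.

21.1°

The current pushes perpendicular to the desired track; the heading must have a component into the current equal to 4.4 knots: 12.2 sin θ = 4.4.
sin θ = 0.3607, so θ = 21.140°.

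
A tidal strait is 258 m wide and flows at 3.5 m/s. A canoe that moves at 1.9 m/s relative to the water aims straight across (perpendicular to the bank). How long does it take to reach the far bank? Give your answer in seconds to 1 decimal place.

The component of the canoe's velocity perpendicular to the bank is 1.9 m/s.
The flow acts along the bank and has no component across it.
Time = 258 / 1.900 = 135.789 s.

135.8 s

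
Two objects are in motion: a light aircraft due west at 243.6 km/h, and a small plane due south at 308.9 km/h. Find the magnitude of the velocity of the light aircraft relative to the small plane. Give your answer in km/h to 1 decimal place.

Taking east as x and north as y: light aircraft velocity = (-243.600, 0.000) km/h; small plane velocity = (0.000, -308.900) km/h.
Velocity of light aircraft relative to small plane = (-243.600, 0.000) − (0.000, -308.900) = (-243.600, 308.900) km/h.
Magnitude = |(-243.600, 308.900)| = 393.396 km/h.

393.4 km/h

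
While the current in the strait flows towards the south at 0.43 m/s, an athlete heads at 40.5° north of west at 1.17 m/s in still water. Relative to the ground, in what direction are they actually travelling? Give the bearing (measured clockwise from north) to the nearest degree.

Taking east as x and north as y: velocity relative to the water = (-0.890, 0.760) m/s; the water relative to ground = (0.000, -0.430) m/s.
Velocity relative to ground = (-0.890, 0.760) + (0.000, -0.430) = (-0.890, 0.330) m/s.
Bearing = atan2(-0.89, 0.33) = 290.34° clockwise from north.

290°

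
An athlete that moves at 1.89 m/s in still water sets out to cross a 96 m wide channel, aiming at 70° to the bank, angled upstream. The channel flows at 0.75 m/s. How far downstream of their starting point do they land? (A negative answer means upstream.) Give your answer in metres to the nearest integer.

Perpendicular speed = 1.776 m/s; crossing time = 96 / 1.776 = 54.053 s.
Net downstream speed = 0.104 m/s.
Drift = 0.104 × 54.053 = 5.599 m (downstream).

6 m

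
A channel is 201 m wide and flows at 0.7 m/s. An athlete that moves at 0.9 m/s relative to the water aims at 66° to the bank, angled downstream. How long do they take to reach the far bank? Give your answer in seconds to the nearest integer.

The component of the athlete's velocity perpendicular to the bank is 0.9 × sin 66° = 0.822 m/s.
The current is parallel to the bank, so it does not affect the crossing time.
Time = 201 / 0.822 = 244.469 s.

244 s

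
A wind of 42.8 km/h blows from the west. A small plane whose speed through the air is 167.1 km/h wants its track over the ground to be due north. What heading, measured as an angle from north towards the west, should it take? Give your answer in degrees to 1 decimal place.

14.8°

The wind pushes perpendicular to the desired track; the heading must have a component into the wind equal to 42.8 km/h: 167.1 sin θ = 42.8.
sin θ = 0.2561, so θ = 14.841°.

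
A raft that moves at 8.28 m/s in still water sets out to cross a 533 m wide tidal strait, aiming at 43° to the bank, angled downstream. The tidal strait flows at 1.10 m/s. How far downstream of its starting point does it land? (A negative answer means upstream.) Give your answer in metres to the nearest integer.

Perpendicular speed = 5.647 m/s; crossing time = 533 / 5.647 = 94.387 s.
Net downstream speed = 7.156 m/s.
Drift = 7.156 × 94.387 = 675.399 m (downstream).

675 m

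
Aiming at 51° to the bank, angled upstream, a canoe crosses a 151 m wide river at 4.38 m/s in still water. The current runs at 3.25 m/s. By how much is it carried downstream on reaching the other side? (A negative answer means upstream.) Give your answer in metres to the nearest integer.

Perpendicular speed = 3.404 m/s; crossing time = 151 / 3.404 = 44.361 s.
Net downstream speed = 0.494 m/s.
Drift = 0.494 × 44.361 = 21.896 m (downstream).

22 m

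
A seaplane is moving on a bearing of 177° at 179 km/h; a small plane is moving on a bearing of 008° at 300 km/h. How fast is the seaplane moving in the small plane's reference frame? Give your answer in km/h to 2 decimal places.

476.94 km/h

Taking east as x and north as y: seaplane velocity = (9.368, -178.755) km/h; small plane velocity = (41.752, 297.080) km/h.
Velocity of seaplane relative to small plane = (9.368, -178.755) − (41.752, 297.080) = (-32.384, -475.835) km/h.
Magnitude = |(-32.384, -475.835)| = 476.936 km/h.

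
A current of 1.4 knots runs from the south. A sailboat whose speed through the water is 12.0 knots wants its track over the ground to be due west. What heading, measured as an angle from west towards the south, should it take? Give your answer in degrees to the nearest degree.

The current pushes perpendicular to the desired track; the heading must have a component into the current equal to 1.4 knots: 12.0 sin θ = 1.4.
sin θ = 0.1167, so θ = 6.700°.

7°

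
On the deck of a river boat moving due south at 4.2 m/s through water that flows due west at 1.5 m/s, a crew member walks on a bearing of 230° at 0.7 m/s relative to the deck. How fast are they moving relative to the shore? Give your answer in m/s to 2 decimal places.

In east/north components (m/s): crew member relative to river boat = (-0.536, -0.450); river boat relative to water = (0.000, -4.200); water relative to ground = (-1.500, 0.000).
Sum = (-2.036, -4.650) m/s.
Speed = |(-2.036, -4.650)| = 5.076 m/s.

5.08 m/s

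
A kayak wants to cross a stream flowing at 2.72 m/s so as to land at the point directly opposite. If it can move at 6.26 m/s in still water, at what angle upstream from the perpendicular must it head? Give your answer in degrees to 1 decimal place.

25.8°

To cancel the current, the upstream component of the kayak's velocity must equal the flow: 6.26 sin θ = 2.72.
sin θ = 2.72 / 6.26 = 0.4345.
θ = arcsin(0.4345) = 25.754°.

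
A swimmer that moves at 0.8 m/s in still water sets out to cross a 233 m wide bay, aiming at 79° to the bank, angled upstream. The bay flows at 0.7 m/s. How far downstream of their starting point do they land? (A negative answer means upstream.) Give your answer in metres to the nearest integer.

162 m

Perpendicular speed = 0.785 m/s; crossing time = 233 / 0.785 = 296.701 s.
Net downstream speed = 0.547 m/s.
Drift = 0.547 × 296.701 = 162.400 m (downstream).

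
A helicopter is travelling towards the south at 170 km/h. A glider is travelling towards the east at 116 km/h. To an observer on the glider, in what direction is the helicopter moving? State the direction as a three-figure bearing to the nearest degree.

Taking east as x and north as y: helicopter velocity = (0.000, -170.000) km/h; glider velocity = (116.000, 0.000) km/h.
Velocity of helicopter relative to glider = (0.000, -170.000) − (116.000, 0.000) = (-116.000, -170.000) km/h.
Bearing = atan2(-116.00, -170.00) = 214.31° clockwise from north.

214°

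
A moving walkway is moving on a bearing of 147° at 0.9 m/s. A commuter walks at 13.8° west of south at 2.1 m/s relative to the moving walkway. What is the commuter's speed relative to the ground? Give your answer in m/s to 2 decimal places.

2.79 m/s

Taking east as x and north as y: moving walkway velocity = (0.490, -0.755) m/s; commuter velocity relative to moving walkway = (-0.501, -2.039) m/s.
Velocity relative to ground = (0.490, -0.755) + (-0.501, -2.039) = (-0.011, -2.794) m/s.
Speed = |(-0.011, -2.794)| = 2.794 m/s.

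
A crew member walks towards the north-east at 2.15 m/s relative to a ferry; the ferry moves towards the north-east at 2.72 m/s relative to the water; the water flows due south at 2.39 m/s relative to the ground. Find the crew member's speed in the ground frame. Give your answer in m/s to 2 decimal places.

3.60 m/s

In east/north components (m/s): crew member relative to ferry = (1.520, 1.520); ferry relative to water = (1.923, 1.923); water relative to ground = (0.000, -2.390).
Sum = (3.444, 1.054) m/s.
Speed = |(3.444, 1.054)| = 3.601 m/s.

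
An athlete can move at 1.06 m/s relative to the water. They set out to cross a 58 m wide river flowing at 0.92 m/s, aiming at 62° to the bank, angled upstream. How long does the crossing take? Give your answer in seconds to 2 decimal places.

The component of the athlete's velocity perpendicular to the bank is 1.06 × sin 62° = 0.936 m/s.
The current is parallel to the bank, so it does not affect the crossing time.
Time = 58 / 0.936 = 61.971 s.

61.97 s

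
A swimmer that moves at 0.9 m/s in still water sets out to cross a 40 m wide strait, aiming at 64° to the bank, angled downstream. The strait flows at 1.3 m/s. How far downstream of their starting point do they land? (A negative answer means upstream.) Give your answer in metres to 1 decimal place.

83.8 m

Perpendicular speed = 0.809 m/s; crossing time = 40 / 0.809 = 49.449 s.
Net downstream speed = 1.695 m/s.
Drift = 1.695 × 49.449 = 83.793 m (downstream).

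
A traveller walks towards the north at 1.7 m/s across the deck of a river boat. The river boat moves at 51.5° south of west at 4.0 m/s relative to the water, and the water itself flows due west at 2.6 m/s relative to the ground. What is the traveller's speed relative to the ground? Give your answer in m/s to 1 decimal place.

In east/north components (m/s): traveller relative to river boat = (0.000, 1.700); river boat relative to water = (-2.490, -3.130); water relative to ground = (-2.600, 0.000).
Sum = (-5.090, -1.430) m/s.
Speed = |(-5.090, -1.430)| = 5.287 m/s.

5.3 m/s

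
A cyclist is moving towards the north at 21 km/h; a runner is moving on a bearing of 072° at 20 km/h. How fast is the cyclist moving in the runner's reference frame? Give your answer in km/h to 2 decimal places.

Taking east as x and north as y: cyclist velocity = (0.000, 21.000) km/h; runner velocity = (19.021, 6.180) km/h.
Velocity of cyclist relative to runner = (0.000, 21.000) − (19.021, 6.180) = (-19.021, 14.820) km/h.
Magnitude = |(-19.021, 14.820)| = 24.113 km/h.

24.11 km/h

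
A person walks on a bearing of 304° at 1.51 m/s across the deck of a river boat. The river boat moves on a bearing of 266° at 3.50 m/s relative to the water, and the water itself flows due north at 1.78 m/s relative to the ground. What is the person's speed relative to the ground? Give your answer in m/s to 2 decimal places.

5.31 m/s

In east/north components (m/s): person relative to river boat = (-1.252, 0.844); river boat relative to water = (-3.491, -0.244); water relative to ground = (0.000, 1.780).
Sum = (-4.743, 2.380) m/s.
Speed = |(-4.743, 2.380)| = 5.307 m/s.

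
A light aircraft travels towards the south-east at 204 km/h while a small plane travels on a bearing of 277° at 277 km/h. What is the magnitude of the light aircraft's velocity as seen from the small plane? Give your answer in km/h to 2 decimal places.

455.42 km/h

Taking east as x and north as y: light aircraft velocity = (144.250, -144.250) km/h; small plane velocity = (-274.935, 33.758) km/h.
Velocity of light aircraft relative to small plane = (144.250, -144.250) − (-274.935, 33.758) = (419.185, -178.008) km/h.
Magnitude = |(419.185, -178.008)| = 455.415 km/h.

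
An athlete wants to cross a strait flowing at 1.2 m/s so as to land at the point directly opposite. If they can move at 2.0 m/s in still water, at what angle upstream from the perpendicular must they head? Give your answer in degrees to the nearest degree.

To cancel the current, the upstream component of the athlete's velocity must equal the flow: 2.0 sin θ = 1.2.
sin θ = 1.2 / 2.0 = 0.6000.
θ = arcsin(0.6000) = 36.870°.

37°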